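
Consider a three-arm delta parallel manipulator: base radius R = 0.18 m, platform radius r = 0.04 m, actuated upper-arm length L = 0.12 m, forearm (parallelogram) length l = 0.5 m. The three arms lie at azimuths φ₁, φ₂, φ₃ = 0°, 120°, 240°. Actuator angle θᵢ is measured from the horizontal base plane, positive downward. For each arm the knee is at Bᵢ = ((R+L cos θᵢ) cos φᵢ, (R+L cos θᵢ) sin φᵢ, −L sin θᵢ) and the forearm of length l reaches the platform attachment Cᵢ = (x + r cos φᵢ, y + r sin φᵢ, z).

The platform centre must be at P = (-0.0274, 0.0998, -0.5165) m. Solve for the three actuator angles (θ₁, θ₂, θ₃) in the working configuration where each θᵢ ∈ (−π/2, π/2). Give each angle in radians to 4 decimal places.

arm 1 (φ=0.0°): x'=-0.0274, y'=0.0998
  A=0.1674, B=-0.5165, C=(l²−L²−A²−y'²−z²)/(2L)=-0.2881
  √(A²+B²)=0.5430;  θ1 = -1.2574+2.1302 ≈ 0.8729
φ2=120.0° → target in arm frame (0.1001, -0.0262)
  A=0.0399, B=-0.5165, C=(l²−L²−A²−y'²−z²)/(2L)=-0.1394
  √(A²+B²)=0.5180;  θ2 = -1.4938+1.8432 ≈ 0.3494
arm 3 (φ=240.0°): x'=-0.0727, y'=-0.0736
  A=0.2127, B=-0.5165, C=(l²−L²−A²−y'²−z²)/(2L)=-0.3410
  √(A²+B²)=0.5586;  θ3 = -1.1801+2.2275 ≈ 1.0474

θ₁ = 0.8729, θ₂ = 0.3494, θ₃ = 1.0474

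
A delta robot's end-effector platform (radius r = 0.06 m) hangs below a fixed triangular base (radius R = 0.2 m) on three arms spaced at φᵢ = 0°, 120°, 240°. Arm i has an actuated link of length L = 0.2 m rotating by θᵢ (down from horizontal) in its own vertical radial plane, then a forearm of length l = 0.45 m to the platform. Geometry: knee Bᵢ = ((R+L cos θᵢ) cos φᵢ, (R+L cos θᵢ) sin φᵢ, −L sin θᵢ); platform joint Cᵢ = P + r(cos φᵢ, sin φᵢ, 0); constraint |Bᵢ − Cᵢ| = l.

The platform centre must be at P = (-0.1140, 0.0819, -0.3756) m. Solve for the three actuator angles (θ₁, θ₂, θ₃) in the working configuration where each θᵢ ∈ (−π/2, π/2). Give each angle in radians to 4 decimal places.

θ₁ = 0.8728, θ₂ = -0.0875, θ₃ = 0.5235

φ1=0.0° → target in arm frame (-0.1140, 0.0819)
  e−x'=0.2540;  (l²−L²−(e−x')²−y'²−z²)/2L = -0.1245
  √(A²+B²)=0.4534;  θ1 = -0.9762+1.8489 ≈ 0.8728
φ2=120.0° → target in arm frame (0.1279, 0.0578)
  e−x'=0.0121;  (l²−L²−(e−x')²−y'²−z²)/2L = 0.0449
  γ=atan2(-0.3756,0.0121)=-1.5387;  ψ=arccos(0.1194)=1.4512;  θ2=γ+ψ≈-0.0875
rotate P by −φ3: (-0.0139, -0.1397, -0.3756)
  A=0.1539, B=-0.3756, C=(l²−L²−A²−y'²−z²)/(2L)=-0.0544
  √(A²+B²)=0.4059;  θ3 = -1.1819+1.7053 ≈ 0.5235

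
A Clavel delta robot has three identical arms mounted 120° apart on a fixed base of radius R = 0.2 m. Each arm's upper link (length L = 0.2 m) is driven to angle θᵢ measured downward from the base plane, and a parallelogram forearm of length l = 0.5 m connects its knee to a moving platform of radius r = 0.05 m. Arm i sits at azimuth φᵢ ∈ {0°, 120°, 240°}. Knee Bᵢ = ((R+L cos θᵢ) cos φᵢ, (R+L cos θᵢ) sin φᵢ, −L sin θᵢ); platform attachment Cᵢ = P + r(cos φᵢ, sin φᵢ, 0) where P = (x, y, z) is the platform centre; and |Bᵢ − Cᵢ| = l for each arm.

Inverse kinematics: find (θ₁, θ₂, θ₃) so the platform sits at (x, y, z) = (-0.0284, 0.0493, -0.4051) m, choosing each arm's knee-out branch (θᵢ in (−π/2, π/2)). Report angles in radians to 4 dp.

θ₁ = 0.3491, θ₂ = 0.0001, θ₃ = 0.3494

arm 1 (φ=0.0°): x'=-0.0284, y'=0.0493
  A cos θ + B sin θ = C:  0.1784·cos θ + -0.4051·sin θ = 0.0291
  θ1 = atan2(B,A) + arccos(C/0.4426) = 0.3491
arm 2 (φ=120.0°): x'=0.0569, y'=-0.0001
  A cos θ + B sin θ = C:  0.0931·cos θ + -0.4051·sin θ = 0.0931
  θ2 = atan2(B,A) + arccos(C/0.4157) = 0.0001
rotate P by −φ3: (-0.0285, -0.0492, -0.4051)
  A=0.1785, B=-0.4051, C=(l²−L²−A²−y'²−z²)/(2L)=0.0290
  √(A²+B²)=0.4427;  θ3 = -1.1558+1.5052 ≈ 0.3494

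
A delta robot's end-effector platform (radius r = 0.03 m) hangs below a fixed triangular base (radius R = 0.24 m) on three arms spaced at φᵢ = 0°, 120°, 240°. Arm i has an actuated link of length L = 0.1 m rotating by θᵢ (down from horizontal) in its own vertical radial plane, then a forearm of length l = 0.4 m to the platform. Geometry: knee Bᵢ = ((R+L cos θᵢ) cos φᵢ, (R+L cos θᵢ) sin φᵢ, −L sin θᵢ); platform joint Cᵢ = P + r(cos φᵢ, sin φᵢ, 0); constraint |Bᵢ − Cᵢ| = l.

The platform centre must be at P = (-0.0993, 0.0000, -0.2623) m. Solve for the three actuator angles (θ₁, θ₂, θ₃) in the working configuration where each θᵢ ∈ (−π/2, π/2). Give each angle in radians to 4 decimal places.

θ₁ = 1.0468, θ₂ = -0.3494, θ₃ = -0.3494

φ1=0.0° → target in arm frame (-0.0993, 0.0000)
  A cos θ + B sin θ = C:  0.3093·cos θ + -0.2623·sin θ = -0.0723
  √(A²+B²)=0.4055;  θ1 = -0.7034+1.7501 ≈ 1.0468
φ2=120.0° → target in arm frame (0.0496, 0.0860)
  e−x'=0.1604;  (l²−L²−(e−x')²−y'²−z²)/2L = 0.2405
  θ2 = atan2(B,A) + arccos(C/0.3074) = -0.3494
rotate P by −φ3: (0.0497, -0.0860, -0.2623)
  A cos θ + B sin θ = C:  0.1603·cos θ + -0.2623·sin θ = 0.2405
  θ3 = atan2(B,A) + arccos(C/0.3074) = -0.3494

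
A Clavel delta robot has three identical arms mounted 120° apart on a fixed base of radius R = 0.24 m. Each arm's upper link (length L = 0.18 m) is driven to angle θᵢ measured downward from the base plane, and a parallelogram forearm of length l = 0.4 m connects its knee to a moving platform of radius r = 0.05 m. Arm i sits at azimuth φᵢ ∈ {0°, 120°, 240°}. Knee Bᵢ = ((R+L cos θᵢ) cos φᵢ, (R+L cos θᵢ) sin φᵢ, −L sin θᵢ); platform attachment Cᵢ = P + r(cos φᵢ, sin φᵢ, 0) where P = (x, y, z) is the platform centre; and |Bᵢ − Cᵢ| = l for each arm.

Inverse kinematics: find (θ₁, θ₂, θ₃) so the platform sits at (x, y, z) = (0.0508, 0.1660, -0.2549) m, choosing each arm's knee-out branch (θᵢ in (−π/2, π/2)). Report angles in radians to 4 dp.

θ₁ = 0.3492, θ₂ = -0.1749, θ₃ = 1.3961

arm 1 (φ=0.0°): x'=0.0508, y'=0.1660
  A cos θ + B sin θ = C:  0.1392·cos θ + -0.2549·sin θ = 0.0436
  γ=atan2(-0.2549,0.1392)=-1.0710;  ψ=arccos(0.1501)=1.4201;  θ1=γ+ψ≈0.3492
arm 2 (φ=120.0°): x'=0.1184, y'=-0.1270
  A cos θ + B sin θ = C:  0.0716·cos θ + -0.2549·sin θ = 0.1149
  γ=atan2(-0.2549,0.0716)=-1.2968;  ψ=arccos(0.4340)=1.1219;  θ2=γ+ψ≈-0.1749
φ3=240.0° → target in arm frame (-0.1692, -0.0390)
  A cos θ + B sin θ = C:  0.3592·cos θ + -0.2549·sin θ = -0.1886
  θ3 = atan2(B,A) + arccos(C/0.4404) = 1.3961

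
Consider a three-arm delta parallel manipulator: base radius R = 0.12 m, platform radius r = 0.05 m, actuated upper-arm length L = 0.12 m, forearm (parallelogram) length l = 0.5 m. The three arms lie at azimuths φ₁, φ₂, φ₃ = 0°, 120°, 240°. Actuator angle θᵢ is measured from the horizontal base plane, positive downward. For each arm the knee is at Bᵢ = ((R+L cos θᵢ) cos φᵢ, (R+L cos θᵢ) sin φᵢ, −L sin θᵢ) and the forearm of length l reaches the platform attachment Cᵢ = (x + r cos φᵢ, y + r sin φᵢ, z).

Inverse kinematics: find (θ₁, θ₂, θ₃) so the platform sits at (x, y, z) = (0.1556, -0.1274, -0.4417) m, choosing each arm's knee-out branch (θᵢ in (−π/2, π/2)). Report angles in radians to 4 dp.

θ₁ = -0.3490, θ₂ = 0.7856, θ₃ = 0.0873

rotate P by −φ1: (0.1556, -0.1274, -0.4417)
  A=-0.0856, B=-0.4417, C=(l²−L²−A²−y'²−z²)/(2L)=0.0706
  θ1 = atan2(B,A) + arccos(C/0.4499) = -0.3490
φ2=120.0° → target in arm frame (-0.1881, -0.0711)
  e−x'=0.2581;  (l²−L²−(e−x')²−y'²−z²)/2L = -0.1299
  γ=atan2(-0.4417,0.2581)=-1.0419;  ψ=arccos(-0.2539)=1.8275;  θ2=γ+ψ≈0.7856
arm 3 (φ=240.0°): x'=0.0325, y'=0.1985
  A cos θ + B sin θ = C:  0.0375·cos θ + -0.4417·sin θ = -0.0012
  √(A²+B²)=0.4433;  θ3 = -1.4862+1.5735 ≈ 0.0873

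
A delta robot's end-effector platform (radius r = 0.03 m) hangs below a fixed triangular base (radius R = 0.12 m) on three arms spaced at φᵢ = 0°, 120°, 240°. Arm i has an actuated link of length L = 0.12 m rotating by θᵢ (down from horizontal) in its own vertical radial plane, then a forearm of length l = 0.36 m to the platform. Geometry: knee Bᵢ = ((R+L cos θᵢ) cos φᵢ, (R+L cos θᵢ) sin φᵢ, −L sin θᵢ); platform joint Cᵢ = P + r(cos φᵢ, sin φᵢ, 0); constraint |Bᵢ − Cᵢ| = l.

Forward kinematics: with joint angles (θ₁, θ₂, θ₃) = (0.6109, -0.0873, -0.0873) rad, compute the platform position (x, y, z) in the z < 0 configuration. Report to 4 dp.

S1 = (0.1883·cos0.0°, 0.1883·sin0.0°, -0.0688) = (0.1883, 0.0000, -0.0688)
φ2=120.0°: virtual centre (-0.1048, 0.1815, 0.0105), radius l
S3 = (0.2095·cos240.0°, 0.2095·sin240.0°, 0.0105) = (-0.1048, -0.1815, 0.0105)
subtract pairs → two planes through P
linear system: -0.5861x+0.3629y = 0.0038−0.1586z; -0.5861x+-0.3629y = 0.0038−0.1586z
det = 0.4255;  x = -0.0065+0.2706z,  y = 0.0000+0.0000z
into |P−S₁|² = l²: 1.0732z² + 0.0322z + -0.0869 = 0;  Δ = 0.3741;  z = -0.3000 or 0.2699 → z<0 root = -0.3000
x = -0.0877, y = 0.0000

(-0.0877, 0.0000, -0.3000)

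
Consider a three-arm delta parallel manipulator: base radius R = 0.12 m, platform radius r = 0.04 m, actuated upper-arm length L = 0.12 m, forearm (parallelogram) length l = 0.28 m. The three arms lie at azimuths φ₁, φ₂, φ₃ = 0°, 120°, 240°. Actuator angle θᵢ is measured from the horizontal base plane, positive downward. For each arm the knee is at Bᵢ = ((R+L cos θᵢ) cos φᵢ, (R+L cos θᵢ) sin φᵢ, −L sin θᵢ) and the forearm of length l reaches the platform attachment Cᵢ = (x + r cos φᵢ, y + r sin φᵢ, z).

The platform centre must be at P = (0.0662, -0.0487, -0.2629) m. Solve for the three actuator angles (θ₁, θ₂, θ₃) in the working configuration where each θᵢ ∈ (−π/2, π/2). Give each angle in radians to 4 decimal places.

φ1=0.0° → target in arm frame (0.0662, -0.0487)
  A=0.0138, B=-0.2629, C=(l²−L²−A²−y'²−z²)/(2L)=-0.0320
  √(A²+B²)=0.2633;  θ1 = -1.5184+1.6926 ≈ 0.1743
φ2=120.0° → target in arm frame (-0.0753, -0.0330)
  A cos θ + B sin θ = C:  0.1553·cos θ + -0.2629·sin θ = -0.1263
  θ2 = atan2(B,A) + arccos(C/0.3053) = 0.9600
arm 3 (φ=240.0°): x'=0.0091, y'=0.0817
  A=0.0709, B=-0.2629, C=(l²−L²−A²−y'²−z²)/(2L)=-0.0701
  θ3 = atan2(B,A) + arccos(C/0.2723) = 0.5238

θ₁ = 0.1743, θ₂ = 0.9600, θ₃ = 0.5238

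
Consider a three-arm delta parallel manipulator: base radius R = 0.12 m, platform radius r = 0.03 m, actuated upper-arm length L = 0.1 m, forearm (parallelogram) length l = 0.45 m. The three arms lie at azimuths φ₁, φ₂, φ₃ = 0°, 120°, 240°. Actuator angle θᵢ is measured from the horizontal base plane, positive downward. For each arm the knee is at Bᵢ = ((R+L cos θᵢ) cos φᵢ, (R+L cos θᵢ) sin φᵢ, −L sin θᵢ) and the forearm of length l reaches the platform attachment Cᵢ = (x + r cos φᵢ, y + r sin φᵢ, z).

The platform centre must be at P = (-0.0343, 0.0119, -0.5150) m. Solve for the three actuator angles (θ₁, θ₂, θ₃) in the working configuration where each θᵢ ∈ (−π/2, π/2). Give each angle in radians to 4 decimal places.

arm 1 (φ=0.0°): x'=-0.0343, y'=0.0119
  A=0.1243, B=-0.5150, C=(l²−L²−A²−y'²−z²)/(2L)=-0.4416
  √(A²+B²)=0.5298;  θ1 = -1.3340+2.5562 ≈ 1.2223
rotate P by −φ2: (0.0275, 0.0238, -0.5150)
  A=0.0625, B=-0.5150, C=(l²−L²−A²−y'²−z²)/(2L)=-0.3860
  √(A²+B²)=0.5188;  θ2 = -1.4499+2.4099 ≈ 0.9600
arm 3 (φ=240.0°): x'=0.0068, y'=-0.0357
  A=0.0832, B=-0.5150, C=(l²−L²−A²−y'²−z²)/(2L)=-0.4046
  θ3 = atan2(B,A) + arccos(C/0.5217) = 1.0476

θ₁ = 1.2223, θ₂ = 0.9600, θ₃ = 1.0476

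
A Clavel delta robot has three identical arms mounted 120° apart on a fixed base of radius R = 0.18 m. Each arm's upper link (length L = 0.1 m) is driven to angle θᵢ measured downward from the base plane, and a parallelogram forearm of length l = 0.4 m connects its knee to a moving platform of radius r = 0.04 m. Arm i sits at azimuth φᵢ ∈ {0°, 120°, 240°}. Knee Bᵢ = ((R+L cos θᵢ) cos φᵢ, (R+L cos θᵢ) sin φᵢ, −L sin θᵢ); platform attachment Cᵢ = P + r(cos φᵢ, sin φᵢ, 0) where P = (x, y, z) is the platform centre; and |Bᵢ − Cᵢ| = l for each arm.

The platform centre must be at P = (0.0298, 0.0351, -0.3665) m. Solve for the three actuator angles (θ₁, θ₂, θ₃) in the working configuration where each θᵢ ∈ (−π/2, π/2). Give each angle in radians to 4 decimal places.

θ₁ = 0.2620, θ₂ = 0.3495, θ₃ = 0.6981

arm 1 (φ=0.0°): x'=0.0298, y'=0.0351
  A=0.1102, B=-0.3665, C=(l²−L²−A²−y'²−z²)/(2L)=0.0115
  γ=atan2(-0.3665,0.1102)=-1.2787;  ψ=arccos(0.0301)=1.5407;  θ1=γ+ψ≈0.2620
arm 2 (φ=120.0°): x'=0.0155, y'=-0.0434
  e−x'=0.1245;  (l²−L²−(e−x')²−y'²−z²)/2L = -0.0085
  γ=atan2(-0.3665,0.1245)=-1.2433;  ψ=arccos(-0.0220)=1.5928;  θ2=γ+ψ≈0.3495
φ3=240.0° → target in arm frame (-0.0453, 0.0083)
  A=0.1853, B=-0.3665, C=(l²−L²−A²−y'²−z²)/(2L)=-0.0936
  √(A²+B²)=0.4107;  θ3 = -1.1027+1.8008 ≈ 0.6981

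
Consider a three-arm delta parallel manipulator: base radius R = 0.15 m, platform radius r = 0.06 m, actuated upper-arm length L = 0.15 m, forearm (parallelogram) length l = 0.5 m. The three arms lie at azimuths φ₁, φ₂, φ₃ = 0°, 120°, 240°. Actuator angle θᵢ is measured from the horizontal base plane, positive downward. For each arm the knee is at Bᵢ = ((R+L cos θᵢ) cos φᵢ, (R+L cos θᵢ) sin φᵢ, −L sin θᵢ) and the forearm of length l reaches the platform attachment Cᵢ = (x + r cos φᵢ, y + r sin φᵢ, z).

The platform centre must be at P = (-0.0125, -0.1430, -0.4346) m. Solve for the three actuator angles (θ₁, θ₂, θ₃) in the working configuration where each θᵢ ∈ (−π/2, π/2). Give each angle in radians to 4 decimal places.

θ₁ = 0.1743, θ₂ = 0.5235, θ₃ = -0.3494

arm 1 (φ=0.0°): x'=-0.0125, y'=-0.1430
  e−x'=0.1025;  (l²−L²−(e−x')²−y'²−z²)/2L = 0.0256
  √(A²+B²)=0.4465;  θ1 = -1.3392+1.5135 ≈ 0.1743
rotate P by −φ2: (-0.1176, 0.0823, -0.4346)
  A=0.2076, B=-0.4346, C=(l²−L²−A²−y'²−z²)/(2L)=-0.0375
  γ=atan2(-0.4346,0.2076)=-1.1252;  ψ=arccos(-0.0779)=1.6487;  θ2=γ+ψ≈0.5235
φ3=240.0° → target in arm frame (0.1301, 0.0607)
  e−x'=-0.0401;  (l²−L²−(e−x')²−y'²−z²)/2L = 0.1111
  γ=atan2(-0.4346,-0.0401)=-1.6628;  ψ=arccos(0.2546)=1.3134;  θ3=γ+ψ≈-0.3494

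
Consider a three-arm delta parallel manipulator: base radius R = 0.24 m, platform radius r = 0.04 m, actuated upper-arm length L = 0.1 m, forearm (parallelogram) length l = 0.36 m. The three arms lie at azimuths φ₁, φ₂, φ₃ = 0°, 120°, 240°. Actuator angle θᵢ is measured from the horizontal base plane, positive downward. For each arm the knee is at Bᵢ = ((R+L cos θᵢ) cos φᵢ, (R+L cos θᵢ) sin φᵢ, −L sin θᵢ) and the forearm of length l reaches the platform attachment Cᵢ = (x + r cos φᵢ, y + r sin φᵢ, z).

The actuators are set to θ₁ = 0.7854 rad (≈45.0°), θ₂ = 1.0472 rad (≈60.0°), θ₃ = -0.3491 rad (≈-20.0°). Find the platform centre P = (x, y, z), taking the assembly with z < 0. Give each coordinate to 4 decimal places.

arm 1 at φ=0.0°: e+L cos θ1 = 0.2707;  centre 1 = (0.2707, 0.0000, -0.0707)
arm 2 at φ=120.0°: e+L cos θ2 = 0.2500;  centre 2 = (-0.1250, 0.2165, -0.0866)
arm 3 at φ=240.0°: e+L cos θ3 = 0.2940;  centre 3 = (-0.1470, -0.2546, 0.0342)
subtract pairs → two planes through P
[-0.7914 0.4330 -0.0318]·P = -0.0083;  [-0.8354 -0.5092 0.2098]·P = 0.0093
det = 0.7647;  x = 0.0002+0.0977z,  y = -0.0187+0.2519z
into |P−centre ₁|² = l²: 1.0730z² + 0.0792z + -0.0511 = 0;  Δ = 0.2256;  z = -0.2582 or 0.1844 → z<0 root = -0.2582
x = -0.0250, y = -0.0837

(-0.0250, -0.0837, -0.2582)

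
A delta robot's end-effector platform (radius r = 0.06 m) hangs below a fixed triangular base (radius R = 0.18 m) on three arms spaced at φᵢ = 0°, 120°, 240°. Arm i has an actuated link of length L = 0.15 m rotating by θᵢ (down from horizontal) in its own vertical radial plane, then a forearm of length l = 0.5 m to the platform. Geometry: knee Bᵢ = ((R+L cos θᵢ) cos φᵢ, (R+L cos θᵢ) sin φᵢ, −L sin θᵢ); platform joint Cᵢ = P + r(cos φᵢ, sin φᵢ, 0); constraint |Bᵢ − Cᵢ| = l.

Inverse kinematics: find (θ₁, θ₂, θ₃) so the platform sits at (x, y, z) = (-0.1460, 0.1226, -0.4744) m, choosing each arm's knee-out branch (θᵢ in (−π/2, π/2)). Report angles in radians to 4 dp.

rotate P by −φ1: (-0.1460, 0.1226, -0.4744)
  A=0.2660, B=-0.4744, C=(l²−L²−A²−y'²−z²)/(2L)=-0.2778
  θ1 = atan2(B,A) + arccos(C/0.5439) = 1.0471
φ2=120.0° → target in arm frame (0.1792, 0.0651)
  e−x'=-0.0592;  (l²−L²−(e−x')²−y'²−z²)/2L = -0.0177
  √(A²+B²)=0.4781;  θ2 = -1.6949+1.6078 ≈ -0.0871
arm 3 (φ=240.0°): x'=-0.0332, y'=-0.1877
  e−x'=0.1532;  (l²−L²−(e−x')²−y'²−z²)/2L = -0.1875
  θ3 = atan2(B,A) + arccos(C/0.4985) = 0.6980

θ₁ = 1.0471, θ₂ = -0.0871, θ₃ = 0.6980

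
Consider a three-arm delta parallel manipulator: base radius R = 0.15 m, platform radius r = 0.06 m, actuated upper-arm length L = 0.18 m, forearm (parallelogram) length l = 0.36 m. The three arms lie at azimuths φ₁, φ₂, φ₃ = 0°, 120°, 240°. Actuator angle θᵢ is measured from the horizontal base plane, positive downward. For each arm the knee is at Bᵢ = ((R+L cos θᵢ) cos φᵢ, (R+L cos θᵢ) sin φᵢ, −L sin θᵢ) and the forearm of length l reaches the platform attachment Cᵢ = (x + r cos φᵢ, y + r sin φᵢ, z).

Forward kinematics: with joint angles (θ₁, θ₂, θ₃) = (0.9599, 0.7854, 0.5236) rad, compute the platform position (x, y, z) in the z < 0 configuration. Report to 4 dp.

(-0.0597, -0.0415, -0.4002)

φ1=0.0°: virtual centre (0.1932, 0.0000, -0.1474), radius l
arm 2 at φ=120.0°: (R−r)+L cos θ2 = 0.2173;  O2 = (-0.1086, 0.1882, -0.1273)
φ3=240.0°: virtual centre (-0.1229, -0.2129, -0.0900), radius l
subtract pairs → two planes through P
[-0.6038 0.3763 0.0403]·P = 0.0043;  [-0.6324 -0.4259 0.1149]·P = 0.0095
Cramer: x(z) = -0.0109+0.1220z;  y(z) = -0.0060+0.0886z
quadratic in z: (1.0227)z²+(0.2440)z+(-0.0661)=0, √Δ=0.5745 → z ∈ {-0.4002, 0.1616}; z = -0.4002 (taking z<0)
x = -0.0597, y = -0.0415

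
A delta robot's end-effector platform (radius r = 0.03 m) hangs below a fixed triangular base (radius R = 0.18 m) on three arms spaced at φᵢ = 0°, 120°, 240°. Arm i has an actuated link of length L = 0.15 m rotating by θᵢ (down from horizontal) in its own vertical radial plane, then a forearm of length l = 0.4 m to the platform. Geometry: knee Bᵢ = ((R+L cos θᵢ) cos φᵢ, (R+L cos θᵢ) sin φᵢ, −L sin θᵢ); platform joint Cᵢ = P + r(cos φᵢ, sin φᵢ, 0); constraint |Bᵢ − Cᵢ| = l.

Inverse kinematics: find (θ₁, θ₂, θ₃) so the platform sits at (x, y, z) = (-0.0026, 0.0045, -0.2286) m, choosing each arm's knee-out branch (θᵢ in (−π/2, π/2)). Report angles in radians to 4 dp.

rotate P by −φ1: (-0.0026, 0.0045, -0.2286)
  A cos θ + B sin θ = C:  0.1526·cos θ + -0.2286·sin θ = 0.2065
  θ1 = atan2(B,A) + arccos(C/0.2749) = -0.2612
rotate P by −φ2: (0.0052, 0.0000, -0.2286)
  A cos θ + B sin θ = C:  0.1448·cos θ + -0.2286·sin θ = 0.2142
  γ=atan2(-0.2286,0.1448)=-1.0062;  ψ=arccos(0.7917)=0.6571;  θ2=γ+ψ≈-0.3490
φ3=240.0° → target in arm frame (-0.0026, -0.0045)
  e−x'=0.1526;  (l²−L²−(e−x')²−y'²−z²)/2L = 0.2065
  √(A²+B²)=0.2749;  θ3 = -0.9822+0.7210 ≈ -0.2612

θ₁ = -0.2612, θ₂ = -0.3490, θ₃ = -0.2612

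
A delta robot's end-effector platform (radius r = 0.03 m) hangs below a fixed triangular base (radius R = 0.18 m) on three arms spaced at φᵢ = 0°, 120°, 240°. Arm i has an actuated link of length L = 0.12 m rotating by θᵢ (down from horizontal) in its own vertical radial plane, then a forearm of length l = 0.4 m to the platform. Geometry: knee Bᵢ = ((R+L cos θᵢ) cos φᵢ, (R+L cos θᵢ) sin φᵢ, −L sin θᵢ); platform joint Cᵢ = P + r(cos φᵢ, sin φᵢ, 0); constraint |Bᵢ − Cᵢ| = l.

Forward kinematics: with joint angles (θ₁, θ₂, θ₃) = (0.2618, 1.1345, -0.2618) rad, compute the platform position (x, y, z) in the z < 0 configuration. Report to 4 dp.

φ1=0.0°: virtual centre (0.2659, 0.0000, -0.0311), radius l
φ2=120.0°: virtual centre (-0.1004, 0.1738, -0.1088), radius l
arm 3 at φ=240.0°: (R−r)+L cos θ3 = 0.2659;  centre 3 = (-0.1330, -0.2303, 0.0311)
eliminate P² terms by subtracting sphere 1 from 2 and 3
plane₁₂: -0.7325x+0.3476y+-0.1554z = -0.0196
det = 0.6147;  x = 0.0147+-0.0462z,  y = -0.0254+0.3497z
sphere 1 gives Az²+Bz+C=0 with A=1.1244, B=0.0676, C=-0.0953;  B²−4AC=0.4330;  roots -0.3227, 0.2626;  negative root z = -0.3227
x = 0.0296, y = -0.1382

(0.0296, -0.1382, -0.3227)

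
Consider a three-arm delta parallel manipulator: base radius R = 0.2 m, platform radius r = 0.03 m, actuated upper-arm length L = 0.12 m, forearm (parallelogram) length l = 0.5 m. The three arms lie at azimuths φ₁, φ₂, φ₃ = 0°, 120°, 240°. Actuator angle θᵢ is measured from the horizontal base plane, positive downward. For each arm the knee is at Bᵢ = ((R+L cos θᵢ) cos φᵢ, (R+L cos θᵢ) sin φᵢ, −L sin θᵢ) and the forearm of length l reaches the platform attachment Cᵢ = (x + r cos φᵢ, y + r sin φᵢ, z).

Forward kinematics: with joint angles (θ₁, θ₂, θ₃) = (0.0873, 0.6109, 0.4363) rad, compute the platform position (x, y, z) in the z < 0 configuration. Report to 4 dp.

arm 1 at φ=0.0°: ρ1 = 0.2895;  centre 1 = (0.2895, 0.0000, -0.0105)
centre 2 = (0.2683·cos120.0°, 0.2683·sin120.0°, -0.0688) = (-0.1341, 0.2324, -0.0688)
φ3=240.0°: virtual centre (-0.1394, -0.2414, -0.0507), radius l
eliminate P² terms by subtracting sphere 1 from 2 and 3
plane₁₂: -0.8474x+0.4647y+-0.1167z = -0.0072
Cramer: x(z) = 0.0064-0.1161z;  y(z) = -0.0038+0.0395z
quadratic in z: (1.0150)z²+(0.0864)z+(-0.1697)=0, √Δ=0.8346 → z ∈ {-0.4537, 0.3686}; z = -0.4537 (taking z<0)
x = 0.0591, y = -0.0218

(0.0591, -0.0218, -0.4537)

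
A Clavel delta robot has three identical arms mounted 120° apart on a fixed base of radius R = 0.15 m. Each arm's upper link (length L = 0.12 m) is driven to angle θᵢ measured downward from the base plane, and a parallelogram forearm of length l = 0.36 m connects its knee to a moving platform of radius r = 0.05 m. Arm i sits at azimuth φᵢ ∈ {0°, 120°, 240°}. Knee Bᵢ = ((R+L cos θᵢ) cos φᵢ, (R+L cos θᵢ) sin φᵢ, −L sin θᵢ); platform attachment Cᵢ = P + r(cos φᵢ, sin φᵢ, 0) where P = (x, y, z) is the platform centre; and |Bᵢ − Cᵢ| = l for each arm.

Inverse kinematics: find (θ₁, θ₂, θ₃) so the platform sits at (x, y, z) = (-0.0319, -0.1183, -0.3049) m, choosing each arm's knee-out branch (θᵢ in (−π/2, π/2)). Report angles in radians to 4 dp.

rotate P by −φ1: (-0.0319, -0.1183, -0.3049)
  A cos θ + B sin θ = C:  0.1319·cos θ + -0.3049·sin θ = -0.0382
  √(A²+B²)=0.3322;  θ1 = -1.1625+1.6859 ≈ 0.5234
rotate P by −φ2: (-0.0865, 0.0868, -0.3049)
  e−x'=0.1865;  (l²−L²−(e−x')²−y'²−z²)/2L = -0.0837
  θ2 = atan2(B,A) + arccos(C/0.3574) = 0.7852
arm 3 (φ=240.0°): x'=0.1184, y'=0.0315
  A cos θ + B sin θ = C:  -0.0184·cos θ + -0.3049·sin θ = 0.0871
  √(A²+B²)=0.3055;  θ3 = -1.6311+1.2816 ≈ -0.3494

θ₁ = 0.5234, θ₂ = 0.7852, θ₃ = -0.3494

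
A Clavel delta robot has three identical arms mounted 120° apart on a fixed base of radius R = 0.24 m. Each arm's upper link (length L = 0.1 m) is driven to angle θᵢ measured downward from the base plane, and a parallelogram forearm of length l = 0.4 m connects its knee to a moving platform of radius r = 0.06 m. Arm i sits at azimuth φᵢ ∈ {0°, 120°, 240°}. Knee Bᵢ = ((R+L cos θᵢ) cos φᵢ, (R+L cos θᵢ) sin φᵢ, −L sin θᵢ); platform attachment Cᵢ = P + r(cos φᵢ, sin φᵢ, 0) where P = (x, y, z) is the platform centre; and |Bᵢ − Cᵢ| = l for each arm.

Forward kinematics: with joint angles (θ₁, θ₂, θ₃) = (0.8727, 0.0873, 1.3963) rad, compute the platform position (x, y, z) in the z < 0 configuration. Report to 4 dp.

φ1=0.0°: virtual centre (0.2443, 0.0000, -0.0766), radius l
φ2=120.0°: virtual centre (-0.1398, 0.2422, -0.0087), radius l
centre 3 = (0.1974·cos240.0°, 0.1974·sin240.0°, -0.0985) = (-0.0987, -0.1709, -0.0985)
eliminate P² terms by subtracting sphere 1 from 2 and 3
linear system: -0.7682x+0.4843y = 0.0127−0.1358z; -0.6859x+-0.3418y = -0.0169−-0.0437z
Cramer: x(z) = 0.0064+0.0424z;  y(z) = 0.0365-0.2131z
into |P−centre ₁|² = l²: 1.0472z² + 0.1175z + -0.0962 = 0;  Δ = 0.4169;  z = -0.3644 or 0.2522 → z<0 root = -0.3644
x = -0.0090, y = 0.1141

(-0.0090, 0.1141, -0.3644)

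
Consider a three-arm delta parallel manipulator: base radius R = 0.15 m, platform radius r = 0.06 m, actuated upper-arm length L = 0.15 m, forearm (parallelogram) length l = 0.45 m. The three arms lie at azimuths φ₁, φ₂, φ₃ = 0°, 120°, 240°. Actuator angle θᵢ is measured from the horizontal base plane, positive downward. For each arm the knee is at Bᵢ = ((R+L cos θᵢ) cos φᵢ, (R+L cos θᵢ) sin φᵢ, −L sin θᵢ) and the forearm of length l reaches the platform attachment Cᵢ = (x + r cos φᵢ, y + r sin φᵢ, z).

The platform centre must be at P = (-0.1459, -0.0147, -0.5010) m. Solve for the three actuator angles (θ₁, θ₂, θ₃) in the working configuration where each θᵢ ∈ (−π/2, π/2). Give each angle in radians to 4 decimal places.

θ₁ = 1.3090, θ₂ = 0.6981, θ₃ = 0.6111

φ1=0.0° → target in arm frame (-0.1459, -0.0147)
  e−x'=0.2359;  (l²−L²−(e−x')²−y'²−z²)/2L = -0.4229
  θ1 = atan2(B,A) + arccos(C/0.5538) = 1.3090
arm 2 (φ=120.0°): x'=0.0602, y'=0.1337
  A=0.0298, B=-0.5010, C=(l²−L²−A²−y'²−z²)/(2L)=-0.2992
  γ=atan2(-0.5010,0.0298)=-1.5114;  ψ=arccos(-0.5962)=2.2095;  θ2=γ+ψ≈0.6981
rotate P by −φ3: (0.0857, -0.1190, -0.5010)
  e−x'=0.0043;  (l²−L²−(e−x')²−y'²−z²)/2L = -0.2839
  θ3 = atan2(B,A) + arccos(C/0.5010) = 0.6111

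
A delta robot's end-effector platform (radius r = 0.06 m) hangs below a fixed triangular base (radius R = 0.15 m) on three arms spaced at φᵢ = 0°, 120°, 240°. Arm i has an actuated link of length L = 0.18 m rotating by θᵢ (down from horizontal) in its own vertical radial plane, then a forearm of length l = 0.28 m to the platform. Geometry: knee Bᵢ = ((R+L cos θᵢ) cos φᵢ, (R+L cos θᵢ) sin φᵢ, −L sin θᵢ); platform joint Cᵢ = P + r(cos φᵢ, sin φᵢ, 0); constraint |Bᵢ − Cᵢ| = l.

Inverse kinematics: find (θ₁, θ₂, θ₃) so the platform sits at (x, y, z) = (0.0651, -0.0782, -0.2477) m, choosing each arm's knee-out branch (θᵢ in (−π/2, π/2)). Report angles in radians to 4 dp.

φ1=0.0° → target in arm frame (0.0651, -0.0782)
  A cos θ + B sin θ = C:  0.0249·cos θ + -0.2477·sin θ = -0.0614
  θ1 = atan2(B,A) + arccos(C/0.2489) = 0.3492
φ2=120.0° → target in arm frame (-0.1003, -0.0173)
  e−x'=0.1903;  (l²−L²−(e−x')²−y'²−z²)/2L = -0.1440
  θ2 = atan2(B,A) + arccos(C/0.3123) = 1.1344
rotate P by −φ3: (0.0352, 0.0955, -0.2477)
  A=0.0548, B=-0.2477, C=(l²−L²−A²−y'²−z²)/(2L)=-0.0763
  √(A²+B²)=0.2537;  θ3 = -1.3530+1.8764 ≈ 0.5234

θ₁ = 0.3492, θ₂ = 1.1344, θ₃ = 0.5234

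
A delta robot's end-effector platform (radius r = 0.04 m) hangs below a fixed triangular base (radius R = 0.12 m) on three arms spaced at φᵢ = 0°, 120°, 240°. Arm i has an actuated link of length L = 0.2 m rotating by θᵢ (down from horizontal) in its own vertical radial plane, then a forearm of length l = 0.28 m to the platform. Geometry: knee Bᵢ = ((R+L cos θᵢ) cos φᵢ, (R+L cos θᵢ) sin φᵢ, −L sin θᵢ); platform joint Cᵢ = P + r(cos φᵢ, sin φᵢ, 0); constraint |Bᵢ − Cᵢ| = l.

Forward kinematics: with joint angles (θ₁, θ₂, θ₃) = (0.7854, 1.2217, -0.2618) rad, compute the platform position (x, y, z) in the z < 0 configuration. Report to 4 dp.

(-0.0145, -0.1450, -0.1830)

arm 1 at φ=0.0°: e+L cos θ1 = 0.2214;  centre 1 = (0.2214, 0.0000, -0.1414)
centre 2 = (0.1484·cos120.0°, 0.1484·sin120.0°, -0.1879) = (-0.0742, 0.1285, -0.1879)
arm 3 at φ=240.0°: e+L cos θ3 = 0.2732;  centre 3 = (-0.1366, -0.2366, 0.0518)
|centre ₂|²−|centre ₁|² = -0.0117;  |centre ₃|²−|centre ₁|² = 0.0083
linear system: -0.5913x+0.2571y = -0.0117−-0.0930z; -0.7160x+-0.4732y = 0.0083−0.3864z
det = 0.4638;  x = 0.0073+0.1192z,  y = -0.0286+0.6361z
quadratic in z: (1.4189)z²+(0.1954)z+(-0.0117)=0, √Δ=0.3238 → z ∈ {-0.1830, 0.0452}; z = -0.1830 (taking z<0)
x = -0.0145, y = -0.1450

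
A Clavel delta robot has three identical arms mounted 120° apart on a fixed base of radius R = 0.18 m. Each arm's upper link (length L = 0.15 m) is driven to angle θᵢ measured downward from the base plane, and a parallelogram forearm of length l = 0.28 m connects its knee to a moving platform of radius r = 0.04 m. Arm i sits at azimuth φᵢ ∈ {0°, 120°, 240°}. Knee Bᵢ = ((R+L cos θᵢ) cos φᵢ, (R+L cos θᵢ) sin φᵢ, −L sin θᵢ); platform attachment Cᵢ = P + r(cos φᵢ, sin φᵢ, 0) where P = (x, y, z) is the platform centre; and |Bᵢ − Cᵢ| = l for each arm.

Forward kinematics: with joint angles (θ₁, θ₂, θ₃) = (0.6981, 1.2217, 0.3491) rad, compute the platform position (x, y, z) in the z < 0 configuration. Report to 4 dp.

arm 1 at φ=0.0°: (R−r)+L cos θ1 = 0.2549;  S1 = (0.2549, 0.0000, -0.0964)
φ2=120.0°: virtual centre (-0.0957, 0.1657, -0.1410), radius l
S3 = (0.2810·cos240.0°, 0.2810·sin240.0°, -0.0513) = (-0.1405, -0.2433, -0.0513)
eliminate P² terms by subtracting sphere 1 from 2 and 3
[-0.7011 0.3314 -0.0891]·P = -0.0178;  [-0.7908 -0.4866 0.0902]·P = 0.0073
Cramer: x(z) = 0.0104-0.0223z;  y(z) = -0.0318+0.2216z
quadratic in z: (1.0496)z²+(0.1896)z+(-0.0083)=0, √Δ=0.2660 → z ∈ {-0.2170, 0.0364}; z = -0.2170 (taking z<0)
x = 0.0152, y = -0.0799

(0.0152, -0.0799, -0.2170)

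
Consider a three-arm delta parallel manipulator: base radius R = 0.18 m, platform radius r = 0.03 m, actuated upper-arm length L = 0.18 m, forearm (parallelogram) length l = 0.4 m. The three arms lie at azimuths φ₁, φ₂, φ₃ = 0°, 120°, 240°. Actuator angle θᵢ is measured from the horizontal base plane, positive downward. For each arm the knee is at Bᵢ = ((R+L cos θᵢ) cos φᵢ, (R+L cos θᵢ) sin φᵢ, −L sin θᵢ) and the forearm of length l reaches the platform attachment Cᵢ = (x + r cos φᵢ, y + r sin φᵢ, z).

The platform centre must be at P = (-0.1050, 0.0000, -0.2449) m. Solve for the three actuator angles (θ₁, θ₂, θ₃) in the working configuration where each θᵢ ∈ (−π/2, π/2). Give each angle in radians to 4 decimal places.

rotate P by −φ1: (-0.1050, 0.0000, -0.2449)
  A cos θ + B sin θ = C:  0.2550·cos θ + -0.2449·sin θ = 0.0072
  √(A²+B²)=0.3536;  θ1 = -0.7652+1.5504 ≈ 0.7852
arm 2 (φ=120.0°): x'=0.0525, y'=0.0909
  A cos θ + B sin θ = C:  0.0975·cos θ + -0.2449·sin θ = 0.1385
  √(A²+B²)=0.2636;  θ2 = -1.1919+1.0177 ≈ -0.1742
arm 3 (φ=240.0°): x'=0.0525, y'=-0.0909
  A cos θ + B sin θ = C:  0.0975·cos θ + -0.2449·sin θ = 0.1385
  γ=atan2(-0.2449,0.0975)=-1.1919;  ψ=arccos(0.5253)=1.0177;  θ3=γ+ψ≈-0.1742

θ₁ = 0.7852, θ₂ = -0.1742, θ₃ = -0.1742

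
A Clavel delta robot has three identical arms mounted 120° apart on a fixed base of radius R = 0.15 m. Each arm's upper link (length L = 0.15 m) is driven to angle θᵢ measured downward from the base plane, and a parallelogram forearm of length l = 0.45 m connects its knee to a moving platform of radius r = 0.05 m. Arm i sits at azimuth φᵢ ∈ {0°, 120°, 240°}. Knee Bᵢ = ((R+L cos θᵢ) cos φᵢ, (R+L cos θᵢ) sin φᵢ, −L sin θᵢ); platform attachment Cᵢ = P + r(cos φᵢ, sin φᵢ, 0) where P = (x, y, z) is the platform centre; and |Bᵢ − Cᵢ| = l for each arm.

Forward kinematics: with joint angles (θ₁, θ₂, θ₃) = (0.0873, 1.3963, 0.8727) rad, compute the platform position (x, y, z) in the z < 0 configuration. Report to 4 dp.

O1 = (0.2494·cos0.0°, 0.2494·sin0.0°, -0.0131) = (0.2494, 0.0000, -0.0131)
φ2=120.0°: virtual centre (-0.0630, 0.1092, -0.1477), radius l
O3 = (0.1964·cos240.0°, 0.1964·sin240.0°, -0.1149) = (-0.0982, -0.1701, -0.1149)
|O₂|²−|O₁|² = -0.0247;  |O₃|²−|O₁|² = -0.0106
plane₁₂: -0.6249x+0.2183y+-0.2693z = -0.0247
det = 0.3644;  x = 0.0294+-0.3734z,  y = -0.0289+0.1646z
into |P−O₁|² = l²: 1.1665z² + 0.1810z + -0.1531 = 0;  Δ = 0.7470;  z = -0.4480 or 0.2929 → z<0 root = -0.4480
x = 0.1967, y = -0.1026

(0.1967, -0.1026, -0.4480)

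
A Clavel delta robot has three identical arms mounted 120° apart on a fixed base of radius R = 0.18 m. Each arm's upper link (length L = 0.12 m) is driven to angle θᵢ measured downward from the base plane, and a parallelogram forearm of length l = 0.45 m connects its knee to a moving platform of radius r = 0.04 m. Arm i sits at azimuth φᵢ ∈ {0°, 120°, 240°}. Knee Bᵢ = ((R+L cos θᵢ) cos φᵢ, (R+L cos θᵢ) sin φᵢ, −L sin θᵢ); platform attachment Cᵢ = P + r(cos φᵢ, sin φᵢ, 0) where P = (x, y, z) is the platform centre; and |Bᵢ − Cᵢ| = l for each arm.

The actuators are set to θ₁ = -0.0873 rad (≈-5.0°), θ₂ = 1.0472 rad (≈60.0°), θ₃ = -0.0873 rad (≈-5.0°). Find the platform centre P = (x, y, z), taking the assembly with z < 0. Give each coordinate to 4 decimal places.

(0.0783, -0.1356, -0.3785)

S1 = (0.2595·cos0.0°, 0.2595·sin0.0°, 0.0105) = (0.2595, 0.0000, 0.0105)
φ2=120.0°: virtual centre (-0.1000, 0.1732, -0.1039), radius l
φ3=240.0°: virtual centre (-0.1298, -0.2248, 0.0105), radius l
|S₂|²−|S₁|² = -0.0167;  |S₃|²−|S₁|² = 0.0000
[-0.7191 0.3464 -0.2288]·P = -0.0167;  [-0.7786 -0.4495 0.0000]·P = 0.0000
det = 0.5930;  x = 0.0126+-0.1734z,  y = -0.0219+0.3004z
into |P−S₁|² = l²: 1.1203z² + 0.0516z + -0.1409 = 0;  Δ = 0.6343;  z = -0.3785 or 0.3324 → z<0 root = -0.3785
x = 0.0783, y = -0.1356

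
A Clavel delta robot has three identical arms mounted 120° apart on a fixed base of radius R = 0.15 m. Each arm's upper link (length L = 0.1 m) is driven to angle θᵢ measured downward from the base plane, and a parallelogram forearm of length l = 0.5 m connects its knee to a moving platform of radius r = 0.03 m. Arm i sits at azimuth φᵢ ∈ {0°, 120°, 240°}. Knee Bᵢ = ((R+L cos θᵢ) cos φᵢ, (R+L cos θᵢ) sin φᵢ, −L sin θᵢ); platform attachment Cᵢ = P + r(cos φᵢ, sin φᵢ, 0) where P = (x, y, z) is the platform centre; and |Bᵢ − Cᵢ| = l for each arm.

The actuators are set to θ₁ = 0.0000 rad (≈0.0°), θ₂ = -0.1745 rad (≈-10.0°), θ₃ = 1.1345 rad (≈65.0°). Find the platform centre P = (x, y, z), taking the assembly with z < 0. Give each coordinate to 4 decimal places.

(0.0766, 0.1732, -0.4466)

φ1=0.0°: virtual centre (0.2200, 0.0000, 0.0000), radius l
centre 2 = (0.2185·cos120.0°, 0.2185·sin120.0°, 0.0174) = (-0.1092, 0.1892, 0.0174)
arm 3 at φ=240.0°: e+L cos θ3 = 0.1623;  centre 3 = (-0.0811, -0.1405, -0.0906)
|centre ₂|²−|centre ₁|² = -0.0004;  |centre ₃|²−|centre ₁|² = -0.0139
[-0.6585 0.3784 0.0347]·P = -0.0004;  [-0.6023 -0.2810 -0.1813]·P = -0.0139
det = 0.4130;  x = 0.0129+-0.1425z,  y = 0.0216+-0.3397z
into |P−centre ₁|² = l²: 1.1357z² + 0.0443z + -0.2067 = 0;  Δ = 0.9408;  z = -0.4466 or 0.4075 → z<0 root = -0.4466
x = 0.0766, y = 0.1732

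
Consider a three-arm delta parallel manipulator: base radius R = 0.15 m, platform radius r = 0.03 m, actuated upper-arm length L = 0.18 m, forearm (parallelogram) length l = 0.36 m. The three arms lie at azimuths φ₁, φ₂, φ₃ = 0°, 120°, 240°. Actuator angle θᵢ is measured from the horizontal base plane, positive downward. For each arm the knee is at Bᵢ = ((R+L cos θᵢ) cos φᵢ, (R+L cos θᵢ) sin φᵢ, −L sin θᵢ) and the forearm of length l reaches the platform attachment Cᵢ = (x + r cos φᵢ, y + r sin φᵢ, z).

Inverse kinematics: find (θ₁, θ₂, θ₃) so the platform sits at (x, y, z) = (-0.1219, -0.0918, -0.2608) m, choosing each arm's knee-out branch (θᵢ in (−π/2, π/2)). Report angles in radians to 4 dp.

θ₁ = 1.0471, θ₂ = 0.6105, θ₃ = -0.3492

arm 1 (φ=0.0°): x'=-0.1219, y'=-0.0918
  A cos θ + B sin θ = C:  0.2419·cos θ + -0.2608·sin θ = -0.1049
  γ=atan2(-0.2608,0.2419)=-0.8230;  ψ=arccos(-0.2949)=1.8701;  θ1=γ+ψ≈1.0471
arm 2 (φ=120.0°): x'=-0.0186, y'=0.1515
  A=0.1386, B=-0.2608, C=(l²−L²−A²−y'²−z²)/(2L)=-0.0360
  γ=atan2(-0.2608,0.1386)=-1.0825;  ψ=arccos(-0.1219)=1.6930;  θ2=γ+ψ≈0.6105
rotate P by −φ3: (0.1405, -0.0597, -0.2608)
  e−x'=-0.0205;  (l²−L²−(e−x')²−y'²−z²)/2L = 0.0700
  √(A²+B²)=0.2616;  θ3 = -1.6491+1.2999 ≈ -0.3492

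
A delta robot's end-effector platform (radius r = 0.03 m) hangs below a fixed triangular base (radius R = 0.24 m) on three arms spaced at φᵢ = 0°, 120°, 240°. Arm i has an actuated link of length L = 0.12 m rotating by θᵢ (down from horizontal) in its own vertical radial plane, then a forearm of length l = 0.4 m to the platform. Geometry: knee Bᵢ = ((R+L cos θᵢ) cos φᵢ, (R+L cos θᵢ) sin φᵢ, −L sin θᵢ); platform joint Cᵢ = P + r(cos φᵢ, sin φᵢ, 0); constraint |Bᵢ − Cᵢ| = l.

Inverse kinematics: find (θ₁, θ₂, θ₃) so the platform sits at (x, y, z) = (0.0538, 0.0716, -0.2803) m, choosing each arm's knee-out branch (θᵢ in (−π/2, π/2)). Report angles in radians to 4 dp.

φ1=0.0° → target in arm frame (0.0538, 0.0716)
  A cos θ + B sin θ = C:  0.1562·cos θ + -0.2803·sin θ = 0.1563
  γ=atan2(-0.2803,0.1562)=-1.0624;  ψ=arccos(0.4870)=1.0621;  θ1=γ+ψ≈-0.0003
rotate P by −φ2: (0.0351, -0.0824, -0.2803)
  A cos θ + B sin θ = C:  0.1749·cos θ + -0.2803·sin θ = 0.1236
  θ2 = atan2(B,A) + arccos(C/0.3304) = 0.1745
rotate P by −φ3: (-0.0889, 0.0108, -0.2803)
  e−x'=0.2989;  (l²−L²−(e−x')²−y'²−z²)/2L = -0.0935
  θ3 = atan2(B,A) + arccos(C/0.4098) = 1.0476

θ₁ = -0.0003, θ₂ = 0.1745, θ₃ = 1.0476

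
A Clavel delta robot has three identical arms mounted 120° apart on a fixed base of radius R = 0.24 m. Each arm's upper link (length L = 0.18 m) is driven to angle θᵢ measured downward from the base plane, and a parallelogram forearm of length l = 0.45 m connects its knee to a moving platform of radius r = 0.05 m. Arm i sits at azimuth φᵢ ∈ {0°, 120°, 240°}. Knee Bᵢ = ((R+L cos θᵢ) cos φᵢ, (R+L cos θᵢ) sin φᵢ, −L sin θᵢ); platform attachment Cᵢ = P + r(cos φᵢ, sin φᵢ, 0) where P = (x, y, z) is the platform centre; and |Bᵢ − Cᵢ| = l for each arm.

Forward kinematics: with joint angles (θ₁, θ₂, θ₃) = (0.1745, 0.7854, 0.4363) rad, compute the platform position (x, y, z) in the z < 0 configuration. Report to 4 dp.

(0.0596, -0.0450, -0.3566)

arm 1 at φ=0.0°: e+L cos θ1 = 0.3673;  S1 = (0.3673, 0.0000, -0.0313)
φ2=120.0°: virtual centre (-0.1586, 0.2748, -0.1273), radius l
arm 3 at φ=240.0°: e+L cos θ3 = 0.3531;  S3 = (-0.1766, -0.3058, -0.0761)
|S₂|²−|S₁|² = -0.0190;  |S₃|²−|S₁|² = -0.0054
linear system: -1.0518x+0.5495y = -0.0190−-0.1921z; -1.0877x+-0.6117y = -0.0054−-0.0896z
Cramer: x(z) = 0.0117-0.1343z;  y(z) = -0.0121+0.0924z
sphere 1 gives Az²+Bz+C=0 with A=1.0266, B=0.1558, C=-0.0750;  B²−4AC=0.3322;  roots -0.3566, 0.2048;  negative root z = -0.3566
x = 0.0596, y = -0.0450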